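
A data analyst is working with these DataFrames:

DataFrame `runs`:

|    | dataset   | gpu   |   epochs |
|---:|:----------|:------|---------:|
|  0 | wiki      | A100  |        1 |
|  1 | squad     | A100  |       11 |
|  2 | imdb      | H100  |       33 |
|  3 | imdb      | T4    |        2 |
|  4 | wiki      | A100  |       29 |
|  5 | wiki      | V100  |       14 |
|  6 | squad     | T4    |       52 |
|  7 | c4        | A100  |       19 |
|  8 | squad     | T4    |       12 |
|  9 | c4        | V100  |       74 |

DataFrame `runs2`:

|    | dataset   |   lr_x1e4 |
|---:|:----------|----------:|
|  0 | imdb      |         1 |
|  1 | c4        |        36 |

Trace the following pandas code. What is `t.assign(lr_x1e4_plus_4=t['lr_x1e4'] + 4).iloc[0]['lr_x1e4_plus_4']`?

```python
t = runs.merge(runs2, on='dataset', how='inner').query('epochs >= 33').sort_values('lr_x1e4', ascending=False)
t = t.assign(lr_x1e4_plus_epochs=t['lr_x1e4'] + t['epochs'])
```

merge on 'dataset' (how='inner') → 4 rows:
  dataset   gpu  epochs  lr_x1e4
0    imdb  H100      33        1
1    imdb    T4       2        1
2      c4  A100      19       36
3      c4  V100      74       36
filter rows where epochs >= 33:
  dataset   gpu  epochs  lr_x1e4
0    imdb  H100      33        1
3      c4  V100      74       36
sort by lr_x1e4 descending:
  dataset   gpu  epochs  lr_x1e4
3      c4  V100      74       36
0    imdb  H100      33        1
add column lr_x1e4_plus_epochs = t['lr_x1e4'] + t['epochs']:
  dataset   gpu  epochs  lr_x1e4  lr_x1e4_plus_epochs
3      c4  V100      74       36                  110
0    imdb  H100      33        1                   34
add column lr_x1e4_plus_4 = t['lr_x1e4'] + 4:
  dataset   gpu  epochs  lr_x1e4  lr_x1e4_plus_epochs  lr_x1e4_plus_4
3      c4  V100      74       36                  110              40
0    imdb  H100      33        1                   34               5
Finally, value at position 0, column 'lr_x1e4_plus_4' = 40.

40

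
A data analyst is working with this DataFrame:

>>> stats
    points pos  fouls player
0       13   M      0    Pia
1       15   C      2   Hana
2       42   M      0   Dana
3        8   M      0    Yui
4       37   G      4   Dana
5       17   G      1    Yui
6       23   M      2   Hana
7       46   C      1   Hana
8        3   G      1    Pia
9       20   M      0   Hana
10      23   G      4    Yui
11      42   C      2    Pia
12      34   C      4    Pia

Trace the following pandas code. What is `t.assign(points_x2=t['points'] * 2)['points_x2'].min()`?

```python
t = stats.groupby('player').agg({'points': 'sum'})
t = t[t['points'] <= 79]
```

96

group by player, sum of points:
        points
player        
Dana        79
Hana       104
Pia         92
Yui         48
filter rows where points <= 79:
        points
player        
Dana        79
Yui         48
add column points_x2 = t['points'] * 2:
        points  points_x2
player                   
Dana        79        158
Yui         48         96
Reading off the min of column 'points_x2', we get 96.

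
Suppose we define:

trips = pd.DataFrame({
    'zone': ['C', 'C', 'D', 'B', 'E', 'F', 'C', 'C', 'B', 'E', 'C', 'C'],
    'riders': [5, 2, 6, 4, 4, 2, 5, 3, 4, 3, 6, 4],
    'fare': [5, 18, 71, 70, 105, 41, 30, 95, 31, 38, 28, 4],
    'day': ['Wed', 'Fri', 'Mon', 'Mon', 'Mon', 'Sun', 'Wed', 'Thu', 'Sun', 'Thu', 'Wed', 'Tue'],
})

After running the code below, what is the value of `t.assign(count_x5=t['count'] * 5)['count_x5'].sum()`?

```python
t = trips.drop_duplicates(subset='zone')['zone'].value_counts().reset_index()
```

drop duplicate zone (keep=first):
  zone  riders  fare  day
0    C       5     5  Wed
2    D       6    71  Mon
3    B       4    70  Mon
4    E       4   105  Mon
5    F       2    41  Sun
value_counts of zone:
zone
C    1
D    1
B    1
E    1
F    1
Name: count, dtype: int64
reset_index():
  zone  count
0    C      1
1    D      1
2    B      1
3    E      1
4    F      1
add column count_x5 = t['count'] * 5:
  zone  count  count_x5
0    C      1         5
1    D      1         5
2    B      1         5
3    E      1         5
4    F      1         5
Taking the sum of column 'count_x5' gives 25.

25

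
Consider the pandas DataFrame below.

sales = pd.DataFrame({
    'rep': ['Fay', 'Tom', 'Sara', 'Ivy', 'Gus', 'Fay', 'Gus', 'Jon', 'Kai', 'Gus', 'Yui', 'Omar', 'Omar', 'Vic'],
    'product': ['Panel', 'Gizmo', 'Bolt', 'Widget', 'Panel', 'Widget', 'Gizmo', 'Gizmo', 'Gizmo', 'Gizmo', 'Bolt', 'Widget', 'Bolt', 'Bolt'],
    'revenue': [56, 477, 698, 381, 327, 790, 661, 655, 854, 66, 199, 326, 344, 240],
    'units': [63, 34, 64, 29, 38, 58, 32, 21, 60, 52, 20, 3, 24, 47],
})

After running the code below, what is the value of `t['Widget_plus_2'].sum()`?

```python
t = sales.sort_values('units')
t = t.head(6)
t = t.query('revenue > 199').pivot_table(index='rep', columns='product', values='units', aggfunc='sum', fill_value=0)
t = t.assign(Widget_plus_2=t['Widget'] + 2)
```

sort by units:
     rep product  revenue  units
11  Omar  Widget      326      3
10   Yui    Bolt      199     20
7    Jon   Gizmo      655     21
12  Omar    Bolt      344     24
3    Ivy  Widget      381     29
6    Gus   Gizmo      661     32
1    Tom   Gizmo      477     34
4    Gus   Panel      327     38
13   Vic    Bolt      240     47
9    Gus   Gizmo       66     52
5    Fay  Widget      790     58
8    Kai   Gizmo      854     60
0    Fay   Panel       56     63
2   Sara    Bolt      698     64
take first 6 rows:
     rep product  revenue  units
11  Omar  Widget      326      3
10   Yui    Bolt      199     20
7    Jon   Gizmo      655     21
12  Omar    Bolt      344     24
3    Ivy  Widget      381     29
6    Gus   Gizmo      661     32
filter rows where revenue > 199:
     rep product  revenue  units
11  Omar  Widget      326      3
7    Jon   Gizmo      655     21
12  Omar    Bolt      344     24
3    Ivy  Widget      381     29
6    Gus   Gizmo      661     32
pivot: rows=rep, cols=product, sum(units):
product  Bolt  Gizmo  Widget
rep                         
Gus         0     32       0
Ivy         0      0      29
Jon         0     21       0
Omar       24      0       3
add column Widget_plus_2 = t['Widget'] + 2:
product  Bolt  Gizmo  Widget  Widget_plus_2
rep                                        
Gus         0     32       0              2
Ivy         0      0      29             31
Jon         0     21       0              2
Omar       24      0       3              5
Finally, sum of column 'Widget_plus_2' = 40.

40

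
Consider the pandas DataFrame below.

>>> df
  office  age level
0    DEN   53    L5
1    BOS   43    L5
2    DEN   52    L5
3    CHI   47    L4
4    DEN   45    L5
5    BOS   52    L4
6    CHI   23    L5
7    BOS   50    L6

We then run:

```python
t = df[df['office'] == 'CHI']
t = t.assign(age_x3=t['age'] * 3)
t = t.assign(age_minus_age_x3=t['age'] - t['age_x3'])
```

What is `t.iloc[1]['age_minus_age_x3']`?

-46

filter rows where office == 'CHI':
  office  age level
3    CHI   47    L4
6    CHI   23    L5
add column age_x3 = t['age'] * 3:
  office  age level  age_x3
3    CHI   47    L4     141
6    CHI   23    L5      69
add column age_minus_age_x3 = t['age'] - t['age_x3']:
  office  age level  age_x3  age_minus_age_x3
3    CHI   47    L4     141               -94
6    CHI   23    L5      69               -46
Taking the value at position 1, column 'age_minus_age_x3' gives -46.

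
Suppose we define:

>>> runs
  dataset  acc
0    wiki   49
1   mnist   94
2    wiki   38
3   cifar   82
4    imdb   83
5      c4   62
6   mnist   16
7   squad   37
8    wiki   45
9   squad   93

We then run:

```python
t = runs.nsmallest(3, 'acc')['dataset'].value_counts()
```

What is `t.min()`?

1

take 3 rows with smallest acc:
  dataset  acc
6   mnist   16
7   squad   37
2    wiki   38
value_counts of dataset:
dataset
mnist    1
squad    1
wiki     1
Name: count, dtype: int64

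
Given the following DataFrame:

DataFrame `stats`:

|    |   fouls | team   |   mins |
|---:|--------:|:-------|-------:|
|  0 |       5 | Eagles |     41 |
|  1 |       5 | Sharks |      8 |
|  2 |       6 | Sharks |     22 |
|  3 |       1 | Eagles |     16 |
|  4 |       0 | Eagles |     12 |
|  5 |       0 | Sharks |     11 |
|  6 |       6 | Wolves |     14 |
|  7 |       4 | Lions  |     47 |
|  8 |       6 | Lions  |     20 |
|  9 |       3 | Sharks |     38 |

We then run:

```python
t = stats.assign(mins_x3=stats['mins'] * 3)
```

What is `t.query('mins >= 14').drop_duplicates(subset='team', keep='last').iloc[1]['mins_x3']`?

42

add column mins_x3 = stats['mins'] * 3:
   fouls    team  mins  mins_x3
0      5  Eagles    41      123
1      5  Sharks     8       24
2      6  Sharks    22       66
3      1  Eagles    16       48
4      0  Eagles    12       36
5      0  Sharks    11       33
6      6  Wolves    14       42
7      4   Lions    47      141
8      6   Lions    20       60
9      3  Sharks    38      114
filter rows where mins >= 14:
   fouls    team  mins  mins_x3
0      5  Eagles    41      123
2      6  Sharks    22       66
3      1  Eagles    16       48
6      6  Wolves    14       42
7      4   Lions    47      141
8      6   Lions    20       60
9      3  Sharks    38      114
drop duplicate team (keep=last):
   fouls    team  mins  mins_x3
3      1  Eagles    16       48
6      6  Wolves    14       42
8      6   Lions    20       60
9      3  Sharks    38      114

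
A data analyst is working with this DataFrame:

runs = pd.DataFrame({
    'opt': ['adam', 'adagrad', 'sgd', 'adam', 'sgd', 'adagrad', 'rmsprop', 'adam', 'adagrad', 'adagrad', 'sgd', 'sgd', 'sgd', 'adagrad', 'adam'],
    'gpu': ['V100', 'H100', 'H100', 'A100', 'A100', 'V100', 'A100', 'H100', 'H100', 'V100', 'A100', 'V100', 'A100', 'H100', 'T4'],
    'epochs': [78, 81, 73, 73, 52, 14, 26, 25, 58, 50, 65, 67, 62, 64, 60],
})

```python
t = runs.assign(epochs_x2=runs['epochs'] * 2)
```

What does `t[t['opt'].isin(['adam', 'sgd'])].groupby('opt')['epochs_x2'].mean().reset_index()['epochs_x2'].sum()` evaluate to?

245.6

add column epochs_x2 = runs['epochs'] * 2:
        opt   gpu  epochs  epochs_x2
0      adam  V100      78        156
1   adagrad  H100      81        162
2       sgd  H100      73        146
3      adam  A100      73        146
4       sgd  A100      52        104
5   adagrad  V100      14         28
6   rmsprop  A100      26         52
7      adam  H100      25         50
8   adagrad  H100      58        116
9   adagrad  V100      50        100
10      sgd  A100      65        130
11      sgd  V100      67        134
12      sgd  A100      62        124
13  adagrad  H100      64        128
14     adam    T4      60        120
filter rows where opt in ['adam', 'sgd']:
     opt   gpu  epochs  epochs_x2
0   adam  V100      78        156
2    sgd  H100      73        146
3   adam  A100      73        146
4    sgd  A100      52        104
7   adam  H100      25         50
10   sgd  A100      65        130
11   sgd  V100      67        134
12   sgd  A100      62        124
14  adam    T4      60        120
group by opt, mean of epochs_x2:
opt
adam    118.0
sgd     127.6
Name: epochs_x2, dtype: float64
reset_index():
    opt  epochs_x2
0  adam      118.0
1   sgd      127.6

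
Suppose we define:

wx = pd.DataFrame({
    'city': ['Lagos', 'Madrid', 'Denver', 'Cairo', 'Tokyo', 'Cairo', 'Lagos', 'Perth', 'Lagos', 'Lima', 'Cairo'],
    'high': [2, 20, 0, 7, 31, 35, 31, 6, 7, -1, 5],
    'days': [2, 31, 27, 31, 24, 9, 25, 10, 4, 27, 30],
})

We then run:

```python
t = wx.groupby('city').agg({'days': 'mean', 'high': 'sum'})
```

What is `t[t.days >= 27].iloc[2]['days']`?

group by city: mean(days), sum(high):
             days  high
city                   
Cairo   23.333333    47
Denver  27.000000     0
Lagos   10.333333    40
Lima    27.000000    -1
Madrid  31.000000    20
Perth   10.000000     6
Tokyo   24.000000    31
filter rows where days >= 27:
        days  high
city              
Denver  27.0     0
Lima    27.0    -1
Madrid  31.0    20
Reading off the value at position 2, column 'days', we get 31.0.

31.0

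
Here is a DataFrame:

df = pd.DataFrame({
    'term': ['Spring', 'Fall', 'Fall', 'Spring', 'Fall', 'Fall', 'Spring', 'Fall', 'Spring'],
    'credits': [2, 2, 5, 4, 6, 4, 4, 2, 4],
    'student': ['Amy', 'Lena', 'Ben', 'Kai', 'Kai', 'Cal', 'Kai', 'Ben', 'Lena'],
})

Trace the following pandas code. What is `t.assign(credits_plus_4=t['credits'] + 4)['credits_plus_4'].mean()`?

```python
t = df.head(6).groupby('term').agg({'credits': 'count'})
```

7.0

take first 6 rows:
     term  credits student
0  Spring        2     Amy
1    Fall        2    Lena
2    Fall        5     Ben
3  Spring        4     Kai
4    Fall        6     Kai
5    Fall        4     Cal
group by term, count of credits:
        credits
term           
Fall          4
Spring        2
add column credits_plus_4 = t['credits'] + 4:
        credits  credits_plus_4
term                           
Fall          4               8
Spring        2               6
Finally, mean of column 'credits_plus_4' = 7.0.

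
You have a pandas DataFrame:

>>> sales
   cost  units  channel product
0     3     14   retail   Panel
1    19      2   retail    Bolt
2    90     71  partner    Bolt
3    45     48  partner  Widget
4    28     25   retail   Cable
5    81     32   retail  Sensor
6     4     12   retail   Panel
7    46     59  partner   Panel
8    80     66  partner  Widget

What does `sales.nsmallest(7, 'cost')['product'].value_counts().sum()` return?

7

take 7 rows with smallest cost:
   cost  units  channel product
0     3     14   retail   Panel
6     4     12   retail   Panel
1    19      2   retail    Bolt
4    28     25   retail   Cable
3    45     48  partner  Widget
7    46     59  partner   Panel
8    80     66  partner  Widget
value_counts of product:
product
Panel     3
Widget    2
Bolt      1
Cable     1
Name: count, dtype: int64
Reading off the sum of the resulting series, we get 7.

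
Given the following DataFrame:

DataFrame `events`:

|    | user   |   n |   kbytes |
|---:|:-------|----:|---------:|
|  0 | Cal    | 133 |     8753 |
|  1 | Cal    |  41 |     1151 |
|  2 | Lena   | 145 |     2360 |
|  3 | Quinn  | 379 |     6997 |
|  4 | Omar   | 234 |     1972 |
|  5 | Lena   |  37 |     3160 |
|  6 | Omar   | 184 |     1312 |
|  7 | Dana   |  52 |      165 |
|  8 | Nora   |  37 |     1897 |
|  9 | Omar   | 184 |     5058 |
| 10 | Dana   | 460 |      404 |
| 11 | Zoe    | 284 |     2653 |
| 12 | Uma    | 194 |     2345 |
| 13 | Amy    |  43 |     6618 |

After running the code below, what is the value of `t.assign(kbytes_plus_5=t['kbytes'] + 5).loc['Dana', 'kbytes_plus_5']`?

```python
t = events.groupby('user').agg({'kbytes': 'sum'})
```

group by user, sum of kbytes:
       kbytes
user         
Amy      6618
Cal      9904
Dana      569
Lena     5520
Nora     1897
Omar     8342
Quinn    6997
Uma      2345
Zoe      2653
add column kbytes_plus_5 = t['kbytes'] + 5:
       kbytes  kbytes_plus_5
user                        
Amy      6618           6623
Cal      9904           9909
Dana      569            574
Lena     5520           5525
Nora     1897           1902
Omar     8342           8347
Quinn    6997           7002
Uma      2345           2350
Zoe      2653           2658

574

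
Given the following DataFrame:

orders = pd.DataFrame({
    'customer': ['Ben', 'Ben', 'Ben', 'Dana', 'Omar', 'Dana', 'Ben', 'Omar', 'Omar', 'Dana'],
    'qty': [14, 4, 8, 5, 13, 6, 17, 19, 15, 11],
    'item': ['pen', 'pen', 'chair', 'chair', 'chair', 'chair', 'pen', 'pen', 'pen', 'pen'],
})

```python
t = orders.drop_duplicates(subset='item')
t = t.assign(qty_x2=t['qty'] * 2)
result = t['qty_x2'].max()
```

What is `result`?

28

drop duplicate item (keep=first):
  customer  qty   item
0      Ben   14    pen
2      Ben    8  chair
add column qty_x2 = t['qty'] * 2:
  customer  qty   item  qty_x2
0      Ben   14    pen      28
2      Ben    8  chair      16
Then the max of column 'qty_x2': 28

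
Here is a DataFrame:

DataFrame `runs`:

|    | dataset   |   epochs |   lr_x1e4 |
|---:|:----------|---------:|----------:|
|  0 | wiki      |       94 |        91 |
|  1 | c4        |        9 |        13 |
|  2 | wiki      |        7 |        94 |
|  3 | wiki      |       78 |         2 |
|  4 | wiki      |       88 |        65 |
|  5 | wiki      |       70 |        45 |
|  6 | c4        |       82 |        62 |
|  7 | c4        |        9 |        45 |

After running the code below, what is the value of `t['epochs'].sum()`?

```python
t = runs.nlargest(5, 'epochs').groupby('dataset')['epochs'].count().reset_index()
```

take 5 rows with largest epochs:
  dataset  epochs  lr_x1e4
0    wiki      94       91
4    wiki      88       65
6      c4      82       62
3    wiki      78        2
5    wiki      70       45
group by dataset, count of epochs:
dataset
c4      1
wiki    4
Name: epochs, dtype: int64
reset_index():
  dataset  epochs
0      c4       1
1    wiki       4
Reading off the sum of column 'epochs', we get 5.

5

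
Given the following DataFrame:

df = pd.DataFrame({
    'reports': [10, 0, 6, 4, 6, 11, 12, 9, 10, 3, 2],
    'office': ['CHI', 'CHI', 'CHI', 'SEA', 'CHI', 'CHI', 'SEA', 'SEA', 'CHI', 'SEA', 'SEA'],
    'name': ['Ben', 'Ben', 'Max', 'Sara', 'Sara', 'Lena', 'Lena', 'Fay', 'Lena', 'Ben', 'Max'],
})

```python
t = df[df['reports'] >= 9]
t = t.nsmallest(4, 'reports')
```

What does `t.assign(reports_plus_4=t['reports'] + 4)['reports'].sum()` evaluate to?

filter rows where reports >= 9:
   reports office  name
0       10    CHI   Ben
5       11    CHI  Lena
6       12    SEA  Lena
7        9    SEA   Fay
8       10    CHI  Lena
take 4 rows with smallest reports:
   reports office  name
7        9    SEA   Fay
0       10    CHI   Ben
8       10    CHI  Lena
5       11    CHI  Lena
add column reports_plus_4 = t['reports'] + 4:
   reports office  name  reports_plus_4
7        9    SEA   Fay              13
0       10    CHI   Ben              14
8       10    CHI  Lena              14
5       11    CHI  Lena              15

40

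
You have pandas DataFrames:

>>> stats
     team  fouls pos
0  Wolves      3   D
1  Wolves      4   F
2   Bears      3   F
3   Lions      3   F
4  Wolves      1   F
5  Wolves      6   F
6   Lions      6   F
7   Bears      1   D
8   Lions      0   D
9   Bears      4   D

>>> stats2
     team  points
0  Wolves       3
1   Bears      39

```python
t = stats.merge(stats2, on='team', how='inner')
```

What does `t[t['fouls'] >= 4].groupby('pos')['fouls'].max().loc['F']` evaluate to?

merge on 'team' (how='inner') → 7 rows:
     team  fouls pos  points
0  Wolves      3   D       3
1  Wolves      4   F       3
2   Bears      3   F      39
3  Wolves      1   F       3
4  Wolves      6   F       3
5   Bears      1   D      39
6   Bears      4   D      39
filter rows where fouls >= 4:
     team  fouls pos  points
1  Wolves      4   F       3
4  Wolves      6   F       3
6   Bears      4   D      39
group by pos, max of fouls:
pos
D    4
F    6
Name: fouls, dtype: int64
Hence 6.

6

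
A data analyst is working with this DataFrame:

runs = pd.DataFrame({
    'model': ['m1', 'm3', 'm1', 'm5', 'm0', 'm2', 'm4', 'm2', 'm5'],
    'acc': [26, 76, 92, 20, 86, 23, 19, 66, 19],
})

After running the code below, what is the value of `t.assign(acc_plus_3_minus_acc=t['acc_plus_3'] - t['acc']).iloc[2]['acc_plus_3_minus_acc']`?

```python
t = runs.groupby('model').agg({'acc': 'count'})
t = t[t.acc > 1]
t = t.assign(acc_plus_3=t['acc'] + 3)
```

group by model, count of acc:
       acc
model     
m0       1
m1       2
m2       2
m3       1
m4       1
m5       2
filter rows where acc > 1:
       acc
model     
m1       2
m2       2
m5       2
add column acc_plus_3 = t['acc'] + 3:
       acc  acc_plus_3
model                 
m1       2           5
m2       2           5
m5       2           5
add column acc_plus_3_minus_acc = t['acc_plus_3'] - t['acc']:
       acc  acc_plus_3  acc_plus_3_minus_acc
model                                       
m1       2           5                     3
m2       2           5                     3
m5       2           5                     3
value at position 2, column 'acc_plus_3_minus_acc' → 3

3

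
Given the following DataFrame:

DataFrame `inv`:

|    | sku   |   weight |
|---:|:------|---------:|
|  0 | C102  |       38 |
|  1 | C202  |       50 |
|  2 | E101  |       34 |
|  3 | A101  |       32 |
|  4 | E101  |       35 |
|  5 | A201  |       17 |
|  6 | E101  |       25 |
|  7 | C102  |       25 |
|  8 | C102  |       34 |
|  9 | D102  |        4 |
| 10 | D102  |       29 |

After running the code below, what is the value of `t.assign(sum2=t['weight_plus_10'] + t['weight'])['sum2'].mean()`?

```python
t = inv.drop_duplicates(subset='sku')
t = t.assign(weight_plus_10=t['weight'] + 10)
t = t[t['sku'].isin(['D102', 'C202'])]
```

drop duplicate sku (keep=first):
    sku  weight
0  C102      38
1  C202      50
2  E101      34
3  A101      32
5  A201      17
9  D102       4
add column weight_plus_10 = t['weight'] + 10:
    sku  weight  weight_plus_10
0  C102      38              48
1  C202      50              60
2  E101      34              44
3  A101      32              42
5  A201      17              27
9  D102       4              14
filter rows where sku in ['D102', 'C202']:
    sku  weight  weight_plus_10
1  C202      50              60
9  D102       4              14
add column sum2 = t['weight_plus_10'] + t['weight']:
    sku  weight  weight_plus_10  sum2
1  C202      50              60   110
9  D102       4              14    18

64.0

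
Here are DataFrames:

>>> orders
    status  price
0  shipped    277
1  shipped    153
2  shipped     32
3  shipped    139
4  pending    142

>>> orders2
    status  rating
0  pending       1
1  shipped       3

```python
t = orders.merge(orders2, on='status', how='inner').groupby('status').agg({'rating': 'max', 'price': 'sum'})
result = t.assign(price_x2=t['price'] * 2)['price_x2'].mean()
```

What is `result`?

743.0

merge on 'status' (how='inner') → 5 rows:
    status  price  rating
0  shipped    277       3
1  shipped    153       3
2  shipped     32       3
3  shipped    139       3
4  pending    142       1
group by status: max(rating), sum(price):
         rating  price
status                
pending       1    142
shipped       3    601
add column price_x2 = t['price'] * 2:
         rating  price  price_x2
status                          
pending       1    142       284
shipped       3    601      1202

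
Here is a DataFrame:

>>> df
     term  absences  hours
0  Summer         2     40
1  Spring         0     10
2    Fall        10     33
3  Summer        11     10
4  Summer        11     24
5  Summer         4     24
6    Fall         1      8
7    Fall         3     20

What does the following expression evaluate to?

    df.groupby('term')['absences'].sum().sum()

42

group by term, sum of absences:
term
Fall      14
Spring     0
Summer    28
Name: absences, dtype: int64
Hence 42.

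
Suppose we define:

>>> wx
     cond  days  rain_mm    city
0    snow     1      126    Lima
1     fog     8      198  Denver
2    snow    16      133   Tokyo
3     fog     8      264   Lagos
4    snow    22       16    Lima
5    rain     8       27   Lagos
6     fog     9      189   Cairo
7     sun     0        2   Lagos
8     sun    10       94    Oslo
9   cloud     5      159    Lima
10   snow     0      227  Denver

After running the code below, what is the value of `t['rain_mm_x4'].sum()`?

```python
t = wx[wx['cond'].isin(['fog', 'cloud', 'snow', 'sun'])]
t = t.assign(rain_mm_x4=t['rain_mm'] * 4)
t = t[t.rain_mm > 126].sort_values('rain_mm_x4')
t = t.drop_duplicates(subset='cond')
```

1924

filter rows where cond in ['fog', 'cloud', 'snow', 'sun']:
     cond  days  rain_mm    city
0    snow     1      126    Lima
1     fog     8      198  Denver
2    snow    16      133   Tokyo
3     fog     8      264   Lagos
4    snow    22       16    Lima
6     fog     9      189   Cairo
7     sun     0        2   Lagos
8     sun    10       94    Oslo
9   cloud     5      159    Lima
10   snow     0      227  Denver
add column rain_mm_x4 = t['rain_mm'] * 4:
     cond  days  rain_mm    city  rain_mm_x4
0    snow     1      126    Lima         504
1     fog     8      198  Denver         792
2    snow    16      133   Tokyo         532
3     fog     8      264   Lagos        1056
4    snow    22       16    Lima          64
6     fog     9      189   Cairo         756
7     sun     0        2   Lagos           8
8     sun    10       94    Oslo         376
9   cloud     5      159    Lima         636
10   snow     0      227  Denver         908
filter rows where rain_mm > 126:
     cond  days  rain_mm    city  rain_mm_x4
1     fog     8      198  Denver         792
2    snow    16      133   Tokyo         532
3     fog     8      264   Lagos        1056
6     fog     9      189   Cairo         756
9   cloud     5      159    Lima         636
10   snow     0      227  Denver         908
sort by rain_mm_x4:
     cond  days  rain_mm    city  rain_mm_x4
2    snow    16      133   Tokyo         532
9   cloud     5      159    Lima         636
6     fog     9      189   Cairo         756
1     fog     8      198  Denver         792
10   snow     0      227  Denver         908
3     fog     8      264   Lagos        1056
drop duplicate cond (keep=first):
    cond  days  rain_mm   city  rain_mm_x4
2   snow    16      133  Tokyo         532
9  cloud     5      159   Lima         636
6    fog     9      189  Cairo         756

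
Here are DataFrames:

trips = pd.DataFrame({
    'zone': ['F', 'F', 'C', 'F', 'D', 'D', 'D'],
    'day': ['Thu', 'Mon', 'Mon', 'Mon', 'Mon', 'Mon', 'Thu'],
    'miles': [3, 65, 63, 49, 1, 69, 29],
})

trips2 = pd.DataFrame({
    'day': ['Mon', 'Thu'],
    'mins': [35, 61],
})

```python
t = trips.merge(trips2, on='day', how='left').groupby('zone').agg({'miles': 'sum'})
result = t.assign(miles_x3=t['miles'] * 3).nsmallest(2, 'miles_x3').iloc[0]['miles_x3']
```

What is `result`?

189

merge on 'day' (how='left') → 7 rows:
  zone  day  miles  mins
0    F  Thu      3    61
1    F  Mon     65    35
2    C  Mon     63    35
3    F  Mon     49    35
4    D  Mon      1    35
5    D  Mon     69    35
6    D  Thu     29    61
group by zone, sum of miles:
      miles
zone       
C        63
D        99
F       117
add column miles_x3 = t['miles'] * 3:
      miles  miles_x3
zone                 
C        63       189
D        99       297
F       117       351
take 2 rows with smallest miles_x3:
      miles  miles_x3
zone                 
C        63       189
D        99       297
Taking the value at position 0, column 'miles_x3' gives 189.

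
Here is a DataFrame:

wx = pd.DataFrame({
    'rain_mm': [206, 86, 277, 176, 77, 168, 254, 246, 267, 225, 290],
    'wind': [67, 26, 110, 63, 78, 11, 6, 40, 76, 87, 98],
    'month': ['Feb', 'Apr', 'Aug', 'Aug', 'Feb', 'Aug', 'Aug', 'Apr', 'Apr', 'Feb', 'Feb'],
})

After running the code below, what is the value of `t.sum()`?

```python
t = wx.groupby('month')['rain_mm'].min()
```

331

group by month, min of rain_mm:
month
Apr     86
Aug    168
Feb     77
Name: rain_mm, dtype: int64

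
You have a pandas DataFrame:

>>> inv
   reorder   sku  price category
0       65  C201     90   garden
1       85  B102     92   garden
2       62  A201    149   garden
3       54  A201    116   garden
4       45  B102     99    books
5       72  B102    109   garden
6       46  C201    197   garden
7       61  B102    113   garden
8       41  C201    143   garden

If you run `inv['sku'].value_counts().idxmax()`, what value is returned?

B102

value_counts of sku:
sku
B102    4
C201    3
A201    2
Name: count, dtype: int64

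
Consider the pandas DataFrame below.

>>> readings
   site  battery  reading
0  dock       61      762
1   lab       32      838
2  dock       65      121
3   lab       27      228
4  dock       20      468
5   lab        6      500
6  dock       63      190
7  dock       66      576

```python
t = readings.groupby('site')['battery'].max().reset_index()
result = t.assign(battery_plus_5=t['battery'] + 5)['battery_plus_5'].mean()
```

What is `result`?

54.0

group by site, max of battery:
site
dock    66
lab     32
Name: battery, dtype: int64
reset_index():
   site  battery
0  dock       66
1   lab       32
add column battery_plus_5 = t['battery'] + 5:
   site  battery  battery_plus_5
0  dock       66              71
1   lab       32              37
Taking the mean of column 'battery_plus_5' gives 54.0.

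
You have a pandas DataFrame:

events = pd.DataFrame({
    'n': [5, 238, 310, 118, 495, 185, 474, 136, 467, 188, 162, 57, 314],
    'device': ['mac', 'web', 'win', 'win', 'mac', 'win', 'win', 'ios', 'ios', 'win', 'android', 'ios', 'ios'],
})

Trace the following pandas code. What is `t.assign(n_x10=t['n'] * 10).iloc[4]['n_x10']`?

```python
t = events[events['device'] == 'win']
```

filter rows where device == 'win':
     n device
2  310    win
3  118    win
5  185    win
6  474    win
9  188    win
add column n_x10 = t['n'] * 10:
     n device  n_x10
2  310    win   3100
3  118    win   1180
5  185    win   1850
6  474    win   4740
9  188    win   1880
Hence 1880.

1880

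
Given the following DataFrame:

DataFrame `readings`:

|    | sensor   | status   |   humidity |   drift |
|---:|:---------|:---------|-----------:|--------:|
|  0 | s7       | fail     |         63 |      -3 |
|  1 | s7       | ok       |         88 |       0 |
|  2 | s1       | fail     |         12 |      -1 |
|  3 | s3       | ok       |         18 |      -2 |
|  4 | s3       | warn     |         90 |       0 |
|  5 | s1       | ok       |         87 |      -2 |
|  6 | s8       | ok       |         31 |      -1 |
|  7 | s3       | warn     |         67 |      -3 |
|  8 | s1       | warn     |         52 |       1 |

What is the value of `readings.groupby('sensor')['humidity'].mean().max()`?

75.5

group by sensor, mean of humidity:
sensor
s1    50.333333
s3    58.333333
s7    75.500000
s8    31.000000
Name: humidity, dtype: float64
Hence 75.5.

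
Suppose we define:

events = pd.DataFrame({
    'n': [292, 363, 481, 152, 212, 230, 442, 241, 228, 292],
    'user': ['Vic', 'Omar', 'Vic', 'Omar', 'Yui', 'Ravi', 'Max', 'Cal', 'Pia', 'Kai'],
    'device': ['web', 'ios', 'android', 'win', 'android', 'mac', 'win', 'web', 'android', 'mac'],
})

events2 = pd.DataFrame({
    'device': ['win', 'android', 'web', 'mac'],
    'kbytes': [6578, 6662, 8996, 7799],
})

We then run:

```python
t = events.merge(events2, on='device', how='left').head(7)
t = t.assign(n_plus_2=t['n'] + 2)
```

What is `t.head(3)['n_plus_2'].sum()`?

1142

merge on 'device' (how='left') → 10 rows:
     n  user   device  kbytes
0  292   Vic      web  8996.0
1  363  Omar      ios     NaN
2  481   Vic  android  6662.0
3  152  Omar      win  6578.0
4  212   Yui  android  6662.0
5  230  Ravi      mac  7799.0
6  442   Max      win  6578.0
7  241   Cal      web  8996.0
8  228   Pia  android  6662.0
9  292   Kai      mac  7799.0
take first 7 rows:
     n  user   device  kbytes
0  292   Vic      web  8996.0
1  363  Omar      ios     NaN
2  481   Vic  android  6662.0
3  152  Omar      win  6578.0
4  212   Yui  android  6662.0
5  230  Ravi      mac  7799.0
6  442   Max      win  6578.0
add column n_plus_2 = t['n'] + 2:
     n  user   device  kbytes  n_plus_2
0  292   Vic      web  8996.0       294
1  363  Omar      ios     NaN       365
2  481   Vic  android  6662.0       483
3  152  Omar      win  6578.0       154
4  212   Yui  android  6662.0       214
5  230  Ravi      mac  7799.0       232
6  442   Max      win  6578.0       444
take first 3 rows:
     n  user   device  kbytes  n_plus_2
0  292   Vic      web  8996.0       294
1  363  Omar      ios     NaN       365
2  481   Vic  android  6662.0       483
Then the sum of column 'n_plus_2': 1142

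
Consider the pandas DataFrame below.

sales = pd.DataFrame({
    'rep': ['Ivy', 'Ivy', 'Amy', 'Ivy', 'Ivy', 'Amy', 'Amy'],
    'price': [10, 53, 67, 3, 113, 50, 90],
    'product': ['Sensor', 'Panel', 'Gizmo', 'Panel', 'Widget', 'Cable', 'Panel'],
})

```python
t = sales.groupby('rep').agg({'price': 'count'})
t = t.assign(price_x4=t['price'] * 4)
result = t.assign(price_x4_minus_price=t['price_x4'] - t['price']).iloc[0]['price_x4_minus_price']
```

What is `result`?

group by rep, count of price:
     price
rep       
Amy      3
Ivy      4
add column price_x4 = t['price'] * 4:
     price  price_x4
rep                 
Amy      3        12
Ivy      4        16
add column price_x4_minus_price = t['price_x4'] - t['price']:
     price  price_x4  price_x4_minus_price
rep                                       
Amy      3        12                     9
Ivy      4        16                    12
Reading off the value at position 0, column 'price_x4_minus_price', we get 9.

9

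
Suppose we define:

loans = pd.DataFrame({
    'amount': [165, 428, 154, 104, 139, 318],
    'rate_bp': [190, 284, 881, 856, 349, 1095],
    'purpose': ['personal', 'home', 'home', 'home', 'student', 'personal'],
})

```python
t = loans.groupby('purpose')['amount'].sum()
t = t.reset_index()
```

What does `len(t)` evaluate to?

3

group by purpose, sum of amount:
purpose
home        686
personal    483
student     139
Name: amount, dtype: int64
reset_index():
    purpose  amount
0      home     686
1  personal     483
2   student     139
number of rows → 3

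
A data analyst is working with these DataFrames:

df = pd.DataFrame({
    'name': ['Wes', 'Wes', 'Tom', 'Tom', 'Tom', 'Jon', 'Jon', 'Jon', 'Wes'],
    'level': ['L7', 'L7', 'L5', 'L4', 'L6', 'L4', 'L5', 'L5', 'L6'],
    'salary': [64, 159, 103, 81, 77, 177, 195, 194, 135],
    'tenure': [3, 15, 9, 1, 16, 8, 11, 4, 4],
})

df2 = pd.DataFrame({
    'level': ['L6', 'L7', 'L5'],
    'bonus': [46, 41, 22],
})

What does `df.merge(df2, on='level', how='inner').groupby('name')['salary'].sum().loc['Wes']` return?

358

merge on 'level' (how='inner') → 7 rows:
  name level  salary  tenure  bonus
0  Wes    L7      64       3     41
1  Wes    L7     159      15     41
2  Tom    L5     103       9     22
3  Tom    L6      77      16     46
4  Jon    L5     195      11     22
5  Jon    L5     194       4     22
6  Wes    L6     135       4     46
group by name, sum of salary:
name
Jon    389
Tom    180
Wes    358
Name: salary, dtype: int64
Reading off the value at index 'Wes', we get 358.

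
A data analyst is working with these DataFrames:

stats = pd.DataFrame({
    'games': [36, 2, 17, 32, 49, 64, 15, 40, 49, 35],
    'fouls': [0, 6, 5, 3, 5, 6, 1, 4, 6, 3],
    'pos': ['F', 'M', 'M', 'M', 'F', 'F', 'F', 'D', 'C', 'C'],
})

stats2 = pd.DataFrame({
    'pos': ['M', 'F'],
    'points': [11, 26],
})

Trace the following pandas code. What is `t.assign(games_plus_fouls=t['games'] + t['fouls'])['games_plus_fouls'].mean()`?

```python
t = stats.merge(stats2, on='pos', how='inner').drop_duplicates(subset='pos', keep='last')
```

merge on 'pos' (how='inner') → 7 rows:
   games  fouls pos  points
0     36      0   F      26
1      2      6   M      11
2     17      5   M      11
3     32      3   M      11
4     49      5   F      26
5     64      6   F      26
6     15      1   F      26
drop duplicate pos (keep=last):
   games  fouls pos  points
3     32      3   M      11
6     15      1   F      26
add column games_plus_fouls = t['games'] + t['fouls']:
   games  fouls pos  points  games_plus_fouls
3     32      3   M      11                35
6     15      1   F      26                16

25.5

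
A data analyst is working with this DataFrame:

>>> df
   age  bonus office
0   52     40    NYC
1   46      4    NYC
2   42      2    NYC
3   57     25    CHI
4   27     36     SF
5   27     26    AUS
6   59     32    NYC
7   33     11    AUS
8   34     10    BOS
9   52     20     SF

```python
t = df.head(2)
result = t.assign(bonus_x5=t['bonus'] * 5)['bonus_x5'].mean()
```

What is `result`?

110.0

take first 2 rows:
   age  bonus office
0   52     40    NYC
1   46      4    NYC
add column bonus_x5 = t['bonus'] * 5:
   age  bonus office  bonus_x5
0   52     40    NYC       200
1   46      4    NYC        20
So mean() = 110.0.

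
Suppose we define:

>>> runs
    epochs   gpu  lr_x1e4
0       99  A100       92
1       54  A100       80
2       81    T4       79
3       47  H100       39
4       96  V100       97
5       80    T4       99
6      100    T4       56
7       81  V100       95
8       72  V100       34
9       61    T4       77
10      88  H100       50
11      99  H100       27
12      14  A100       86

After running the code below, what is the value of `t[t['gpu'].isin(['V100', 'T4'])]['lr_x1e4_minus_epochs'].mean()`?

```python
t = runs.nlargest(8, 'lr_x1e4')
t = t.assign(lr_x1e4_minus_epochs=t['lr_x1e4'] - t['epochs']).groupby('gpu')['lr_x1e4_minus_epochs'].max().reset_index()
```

take 8 rows with largest lr_x1e4:
    epochs   gpu  lr_x1e4
5       80    T4       99
4       96  V100       97
7       81  V100       95
0       99  A100       92
12      14  A100       86
1       54  A100       80
2       81    T4       79
9       61    T4       77
add column lr_x1e4_minus_epochs = t['lr_x1e4'] - t['epochs']:
    epochs   gpu  lr_x1e4  lr_x1e4_minus_epochs
5       80    T4       99                    19
4       96  V100       97                     1
7       81  V100       95                    14
0       99  A100       92                    -7
12      14  A100       86                    72
1       54  A100       80                    26
2       81    T4       79                    -2
9       61    T4       77                    16
group by gpu, max of lr_x1e4_minus_epochs:
gpu
A100    72
T4      19
V100    14
Name: lr_x1e4_minus_epochs, dtype: int64
reset_index():
    gpu  lr_x1e4_minus_epochs
0  A100                    72
1    T4                    19
2  V100                    14
filter rows where gpu in ['V100', 'T4']:
    gpu  lr_x1e4_minus_epochs
1    T4                    19
2  V100                    14
Then the mean of column 'lr_x1e4_minus_epochs': 16.5

16.5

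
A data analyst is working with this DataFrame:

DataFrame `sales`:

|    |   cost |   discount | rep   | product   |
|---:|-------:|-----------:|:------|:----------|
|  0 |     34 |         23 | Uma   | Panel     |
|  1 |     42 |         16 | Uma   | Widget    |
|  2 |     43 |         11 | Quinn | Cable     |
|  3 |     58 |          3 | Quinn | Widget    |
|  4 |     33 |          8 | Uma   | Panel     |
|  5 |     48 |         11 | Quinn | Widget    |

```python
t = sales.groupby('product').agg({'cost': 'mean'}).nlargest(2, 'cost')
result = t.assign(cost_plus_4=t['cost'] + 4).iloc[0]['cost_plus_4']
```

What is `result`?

53.3333333333

group by product, mean of cost:
              cost
product           
Cable    43.000000
Panel    33.500000
Widget   49.333333
take 2 rows with largest cost:
              cost
product           
Widget   49.333333
Cable    43.000000
add column cost_plus_4 = t['cost'] + 4:
              cost  cost_plus_4
product                        
Widget   49.333333    53.333333
Cable    43.000000    47.000000
Taking the value at position 0, column 'cost_plus_4' gives 53.3333333333.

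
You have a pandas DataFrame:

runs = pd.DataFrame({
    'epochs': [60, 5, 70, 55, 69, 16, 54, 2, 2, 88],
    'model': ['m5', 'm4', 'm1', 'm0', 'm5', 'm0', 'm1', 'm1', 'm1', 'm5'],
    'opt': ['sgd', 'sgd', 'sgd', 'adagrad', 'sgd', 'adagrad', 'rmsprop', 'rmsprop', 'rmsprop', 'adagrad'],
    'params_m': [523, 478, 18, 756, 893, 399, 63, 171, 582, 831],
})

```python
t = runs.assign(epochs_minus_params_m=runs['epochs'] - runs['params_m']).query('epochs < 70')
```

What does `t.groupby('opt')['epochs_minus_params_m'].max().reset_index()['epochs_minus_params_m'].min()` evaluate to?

add column epochs_minus_params_m = runs['epochs'] - runs['params_m']:
   epochs model      opt  params_m  epochs_minus_params_m
0      60    m5      sgd       523                   -463
1       5    m4      sgd       478                   -473
2      70    m1      sgd        18                     52
3      55    m0  adagrad       756                   -701
4      69    m5      sgd       893                   -824
5      16    m0  adagrad       399                   -383
6      54    m1  rmsprop        63                     -9
7       2    m1  rmsprop       171                   -169
8       2    m1  rmsprop       582                   -580
9      88    m5  adagrad       831                   -743
filter rows where epochs < 70:
   epochs model      opt  params_m  epochs_minus_params_m
0      60    m5      sgd       523                   -463
1       5    m4      sgd       478                   -473
3      55    m0  adagrad       756                   -701
4      69    m5      sgd       893                   -824
5      16    m0  adagrad       399                   -383
6      54    m1  rmsprop        63                     -9
7       2    m1  rmsprop       171                   -169
8       2    m1  rmsprop       582                   -580
group by opt, max of epochs_minus_params_m:
opt
adagrad   -383
rmsprop     -9
sgd       -463
Name: epochs_minus_params_m, dtype: int64
reset_index():
       opt  epochs_minus_params_m
0  adagrad                   -383
1  rmsprop                     -9
2      sgd                   -463
Hence -463.

-463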